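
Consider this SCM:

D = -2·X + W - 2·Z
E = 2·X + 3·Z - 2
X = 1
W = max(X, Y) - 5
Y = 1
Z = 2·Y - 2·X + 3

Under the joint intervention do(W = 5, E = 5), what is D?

-3

Setting W = 5, E = 5 by intervention discards those variables' equations.
Z = 2·Y - 2·X + 3  [with Y=1, X=1]  = 3
D = -2·X + W - 2·Z  [with X=1, W=5, Z=3]  = -3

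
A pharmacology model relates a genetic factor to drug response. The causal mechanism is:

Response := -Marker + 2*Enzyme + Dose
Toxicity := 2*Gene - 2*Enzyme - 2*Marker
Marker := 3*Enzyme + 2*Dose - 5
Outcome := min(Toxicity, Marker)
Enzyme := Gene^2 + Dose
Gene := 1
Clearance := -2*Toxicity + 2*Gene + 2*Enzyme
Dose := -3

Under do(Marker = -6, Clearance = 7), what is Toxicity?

The joint intervention fixes Marker = -6, Clearance = 7, removing each variable's own equation.
Enzyme = Gene^2 + Dose  [with Gene=1, Dose=-3]  = -2
Toxicity = 2*Gene - 2*Enzyme - 2*Marker  [with Gene=1, Enzyme=-2, Marker=-6]  = 18

18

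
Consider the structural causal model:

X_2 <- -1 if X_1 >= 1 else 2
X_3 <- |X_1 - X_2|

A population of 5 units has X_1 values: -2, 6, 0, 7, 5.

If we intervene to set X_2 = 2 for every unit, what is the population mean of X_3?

The intervention sets X_2=2 in all 5 units regardless of X_1. Recomputing X_3 per unit gives 4, 4, 2, 5, 3; average 3.6.

3.6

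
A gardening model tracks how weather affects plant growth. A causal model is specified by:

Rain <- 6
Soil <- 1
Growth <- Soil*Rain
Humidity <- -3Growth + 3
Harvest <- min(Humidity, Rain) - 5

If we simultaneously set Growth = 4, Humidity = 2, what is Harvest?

Setting Growth = 4, Humidity = 2 by intervention discards those variables' equations.
Harvest = min(Humidity, Rain) - 5  [with Humidity=2, Rain=6]  = -3

-3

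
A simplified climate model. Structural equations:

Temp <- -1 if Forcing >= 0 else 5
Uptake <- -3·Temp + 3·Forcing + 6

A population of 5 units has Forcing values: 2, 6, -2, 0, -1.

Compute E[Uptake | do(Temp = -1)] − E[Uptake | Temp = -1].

-5

Under do(Temp=-1), Temp's equation is replaced by Temp=-1 for every unit. Per-unit Uptake: 15, 27, 3, 9, 6. Mean = 12.
Conditioning on Temp=-1 selects the 3 unit(s) with Forcing ∈ {2, 6, 0}. Their Uptake values: 15, 27, 9. Mean = 17.
Difference = 12 − 17 = -5.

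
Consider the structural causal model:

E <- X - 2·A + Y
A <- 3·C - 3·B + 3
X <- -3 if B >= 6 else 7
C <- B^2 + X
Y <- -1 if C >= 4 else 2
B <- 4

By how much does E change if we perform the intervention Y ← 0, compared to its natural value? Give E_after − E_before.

Under do(Y=0), the mechanism Y <- -1 if C >= 4 else 2 is discarded; Y is fixed at 0.
X = -3 if B >= 6 else 7  [with B=4]  = 7
C = B^2 + X  [with B=4, X=7]  = 23
A = 3·C - 3·B + 3  [with C=23, B=4]  = 60
E = X - 2·A + Y  [with X=7, A=60, Y=0]  = -113
Without intervention: X = -3 if B >= 6 else 7  [with B=4]  = 7; C = B^2 + X  [with B=4, X=7]  = 23; Y = -1 if C >= 4 else 2  [with C=23]  = -1; A = 3·C - 3·B + 3  [with C=23, B=4]  = 60; E = X - 2·A + Y  [with X=7, A=60, Y=-1]  = -114.
Change = -113 − (-114) = 1.

1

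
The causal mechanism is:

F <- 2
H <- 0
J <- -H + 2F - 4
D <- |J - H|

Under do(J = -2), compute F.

2

Under do(J=-2), the mechanism J <- -H + 2F - 4 is discarded; J is fixed at -2.
F is not downstream of the intervention, so its value is determined by the original equations.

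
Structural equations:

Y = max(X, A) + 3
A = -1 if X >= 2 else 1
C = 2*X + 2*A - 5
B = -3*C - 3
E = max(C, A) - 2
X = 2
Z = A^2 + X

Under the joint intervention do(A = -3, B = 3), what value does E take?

-5

Under do(A = -3, B = 3), each intervened variable's structural equation is replaced by its fixed value.
C = 2*X + 2*A - 5  [with X=2, A=-3]  = -7
E = max(C, A) - 2  [with C=-7, A=-3]  = -5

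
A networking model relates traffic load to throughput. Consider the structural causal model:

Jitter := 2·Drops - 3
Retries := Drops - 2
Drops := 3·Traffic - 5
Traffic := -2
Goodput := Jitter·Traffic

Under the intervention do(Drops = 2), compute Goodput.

-2

do(Drops=2) replaces the equation Drops := 3·Traffic - 5 with the constant Drops = 2.
Jitter = 2·Drops - 3  [with Drops=2]  = 1
Goodput = Jitter·Traffic  [with Jitter=1, Traffic=-2]  = -2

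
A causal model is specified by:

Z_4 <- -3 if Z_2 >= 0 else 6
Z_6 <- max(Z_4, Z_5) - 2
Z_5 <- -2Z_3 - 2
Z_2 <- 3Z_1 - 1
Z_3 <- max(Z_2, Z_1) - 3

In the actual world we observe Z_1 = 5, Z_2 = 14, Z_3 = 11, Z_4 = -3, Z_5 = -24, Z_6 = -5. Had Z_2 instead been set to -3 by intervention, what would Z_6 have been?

Under do(Z_2=-3), the mechanism Z_2 <- 3Z_1 - 1 is discarded; Z_2 is fixed at -3.
Z_3 = max(Z_2, Z_1) - 3  [with Z_2=-3, Z_1=5]  = 2
Z_4 = -3 if Z_2 >= 0 else 6  [with Z_2=-3]  = 6
Z_5 = -2Z_3 - 2  [with Z_3=2]  = -6
Z_6 = max(Z_4, Z_5) - 2  [with Z_4=6, Z_5=-6]  = 4

4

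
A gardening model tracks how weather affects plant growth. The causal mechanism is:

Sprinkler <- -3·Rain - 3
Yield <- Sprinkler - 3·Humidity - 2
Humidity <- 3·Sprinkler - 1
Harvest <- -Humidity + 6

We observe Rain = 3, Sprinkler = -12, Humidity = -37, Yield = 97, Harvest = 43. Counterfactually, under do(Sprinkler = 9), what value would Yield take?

-71

Under do(Sprinkler=9), the mechanism Sprinkler <- -3·Rain - 3 is discarded; Sprinkler is fixed at 9.
Humidity = 3·Sprinkler - 1  [with Sprinkler=9]  = 26
Yield = Sprinkler - 3·Humidity - 2  [with Sprinkler=9, Humidity=26]  = -71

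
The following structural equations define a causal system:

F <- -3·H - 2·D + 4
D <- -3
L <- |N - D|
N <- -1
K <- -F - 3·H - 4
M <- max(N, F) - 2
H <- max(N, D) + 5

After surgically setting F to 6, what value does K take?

Intervening sets F = 6 and removes its equation (F <- -3·H - 2·D + 4).
H = max(N, D) + 5  [with N=-1, D=-3]  = 4
K = -F - 3·H - 4  [with F=6, H=4]  = -22

-22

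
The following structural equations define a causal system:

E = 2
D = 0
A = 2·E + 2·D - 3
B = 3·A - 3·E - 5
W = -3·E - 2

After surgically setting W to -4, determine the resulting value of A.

do(W=-4) replaces the equation W = -3·E - 2 with the constant W = -4.
A is not downstream of the intervention, so its value is determined by the original equations.
A = 2·E + 2·D - 3  [with E=2, D=0]  = 1

1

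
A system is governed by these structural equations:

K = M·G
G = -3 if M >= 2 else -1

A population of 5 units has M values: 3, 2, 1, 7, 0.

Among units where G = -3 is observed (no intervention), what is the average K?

-12

Observing G=-3 restricts to units where G's equation naturally yields -3: M ∈ {3, 2, 7}. In that subpopulation K = -9, -6, -21, mean -12.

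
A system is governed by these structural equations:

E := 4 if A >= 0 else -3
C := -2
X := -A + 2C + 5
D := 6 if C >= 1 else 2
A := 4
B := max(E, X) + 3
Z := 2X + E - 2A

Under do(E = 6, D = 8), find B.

Setting E = 6, D = 8 by intervention discards those variables' equations.
X = -A + 2C + 5  [with A=4, C=-2]  = -3
B = max(E, X) + 3  [with E=6, X=-3]  = 9

9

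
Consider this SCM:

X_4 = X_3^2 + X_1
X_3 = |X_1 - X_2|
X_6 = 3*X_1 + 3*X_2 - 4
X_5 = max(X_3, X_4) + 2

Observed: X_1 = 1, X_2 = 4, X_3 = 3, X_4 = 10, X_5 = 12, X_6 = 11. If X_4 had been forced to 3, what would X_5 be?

Intervening sets X_4 = 3 and removes its equation (X_4 = X_3^2 + X_1).
X_3 = |X_1 - X_2|  [with X_1=1, X_2=4]  = 3
X_5 = max(X_3, X_4) + 2  [with X_3=3, X_4=3]  = 5

5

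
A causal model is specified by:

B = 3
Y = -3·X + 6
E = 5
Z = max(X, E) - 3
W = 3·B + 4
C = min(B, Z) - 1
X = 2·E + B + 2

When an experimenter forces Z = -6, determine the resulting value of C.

Under do(Z=-6), the mechanism Z = max(X, E) - 3 is discarded; Z is fixed at -6.
C = min(B, Z) - 1  [with B=3, Z=-6]  = -7

-7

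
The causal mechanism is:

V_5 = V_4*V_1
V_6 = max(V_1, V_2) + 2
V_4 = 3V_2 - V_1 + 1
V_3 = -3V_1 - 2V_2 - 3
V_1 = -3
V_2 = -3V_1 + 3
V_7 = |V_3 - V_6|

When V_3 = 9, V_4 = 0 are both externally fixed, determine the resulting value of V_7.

Under do(V_3 = 9, V_4 = 0), each intervened variable's structural equation is replaced by its fixed value.
V_2 = -3V_1 + 3  [with V_1=-3]  = 12
V_6 = max(V_1, V_2) + 2  [with V_1=-3, V_2=12]  = 14
V_7 = |V_3 - V_6|  [with V_3=9, V_6=14]  = 5

5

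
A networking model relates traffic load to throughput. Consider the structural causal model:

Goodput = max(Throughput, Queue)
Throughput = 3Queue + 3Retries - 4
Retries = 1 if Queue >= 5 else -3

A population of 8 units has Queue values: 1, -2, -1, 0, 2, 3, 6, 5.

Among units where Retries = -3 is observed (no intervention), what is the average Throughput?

-11.5

Observing Retries=-3 restricts to units where Retries's equation naturally yields -3: Queue ∈ {1, -2, -1, 0, 2, 3}. In that subpopulation Throughput = -10, -19, -16, -13, -7, -4, mean -11.5.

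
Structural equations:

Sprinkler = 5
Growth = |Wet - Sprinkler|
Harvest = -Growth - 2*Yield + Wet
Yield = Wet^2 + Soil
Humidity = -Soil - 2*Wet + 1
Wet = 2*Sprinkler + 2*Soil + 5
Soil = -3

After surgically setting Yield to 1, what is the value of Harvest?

Intervening sets Yield = 1 and removes its equation (Yield = Wet^2 + Soil).
Wet = 2*Sprinkler + 2*Soil + 5  [with Sprinkler=5, Soil=-3]  = 9
Growth = |Wet - Sprinkler|  [with Wet=9, Sprinkler=5]  = 4
Harvest = -Growth - 2*Yield + Wet  [with Growth=4, Yield=1, Wet=9]  = 3

3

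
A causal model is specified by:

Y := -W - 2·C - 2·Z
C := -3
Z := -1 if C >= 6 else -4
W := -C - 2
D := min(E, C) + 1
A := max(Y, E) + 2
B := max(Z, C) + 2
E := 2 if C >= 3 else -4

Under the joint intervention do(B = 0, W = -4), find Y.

Under do(B = 0, W = -4), each intervened variable's structural equation is replaced by its fixed value.
Z = -1 if C >= 6 else -4  [with C=-3]  = -4
Y = -W - 2·C - 2·Z  [with W=-4, C=-3, Z=-4]  = 18

18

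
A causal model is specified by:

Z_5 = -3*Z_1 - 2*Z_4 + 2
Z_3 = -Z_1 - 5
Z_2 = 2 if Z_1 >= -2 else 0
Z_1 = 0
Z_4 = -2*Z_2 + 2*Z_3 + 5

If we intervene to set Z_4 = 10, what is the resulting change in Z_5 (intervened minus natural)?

Intervening sets Z_4 = 10 and removes its equation (Z_4 = -2*Z_2 + 2*Z_3 + 5).
Z_5 = -3*Z_1 - 2*Z_4 + 2  [with Z_1=0, Z_4=10]  = -18
Without intervention: Z_2 = 2 if Z_1 >= -2 else 0  [with Z_1=0]  = 2; Z_3 = -Z_1 - 5  [with Z_1=0]  = -5; Z_4 = -2*Z_2 + 2*Z_3 + 5  [with Z_2=2, Z_3=-5]  = -9; Z_5 = -3*Z_1 - 2*Z_4 + 2  [with Z_1=0, Z_4=-9]  = 20.
Change = -18 − 20 = -38.

-38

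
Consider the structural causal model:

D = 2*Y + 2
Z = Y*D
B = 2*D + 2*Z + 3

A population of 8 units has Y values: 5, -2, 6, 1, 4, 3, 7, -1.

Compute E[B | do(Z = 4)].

26.5

Under do(Z=4), Z's equation is replaced by Z=4 for every unit. Per-unit B: 35, 7, 39, 19, 31, 27, 43, 11. Mean = 26.5.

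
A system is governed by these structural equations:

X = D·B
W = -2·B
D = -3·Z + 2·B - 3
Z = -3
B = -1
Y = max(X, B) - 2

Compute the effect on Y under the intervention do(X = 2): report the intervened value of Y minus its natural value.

3

The intervention breaks the incoming arrows to X: X = D·B no longer applies, and X = 2.
Y = max(X, B) - 2  [with X=2, B=-1]  = 0
Without intervention: D = -3·Z + 2·B - 3  [with Z=-3, B=-1]  = 4; X = D·B  [with D=4, B=-1]  = -4; Y = max(X, B) - 2  [with X=-4, B=-1]  = -3.
Change = 0 − (-3) = 3.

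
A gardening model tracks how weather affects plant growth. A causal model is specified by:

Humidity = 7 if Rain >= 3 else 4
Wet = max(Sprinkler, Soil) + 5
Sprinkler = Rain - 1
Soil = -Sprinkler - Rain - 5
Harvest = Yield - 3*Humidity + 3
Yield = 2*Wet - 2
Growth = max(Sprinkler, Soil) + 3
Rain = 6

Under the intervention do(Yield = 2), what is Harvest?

do(Yield=2) replaces the equation Yield = 2*Wet - 2 with the constant Yield = 2.
Humidity = 7 if Rain >= 3 else 4  [with Rain=6]  = 7
Harvest = Yield - 3*Humidity + 3  [with Yield=2, Humidity=7]  = -16

-16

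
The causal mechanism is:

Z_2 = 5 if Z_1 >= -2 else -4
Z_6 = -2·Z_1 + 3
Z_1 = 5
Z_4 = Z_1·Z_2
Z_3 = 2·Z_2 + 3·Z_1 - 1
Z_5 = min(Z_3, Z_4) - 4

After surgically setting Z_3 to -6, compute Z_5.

do(Z_3=-6) replaces the equation Z_3 = 2·Z_2 + 3·Z_1 - 1 with the constant Z_3 = -6.
Z_2 = 5 if Z_1 >= -2 else -4  [with Z_1=5]  = 5
Z_4 = Z_1·Z_2  [with Z_1=5, Z_2=5]  = 25
Z_5 = min(Z_3, Z_4) - 4  [with Z_3=-6, Z_4=25]  = -10

-10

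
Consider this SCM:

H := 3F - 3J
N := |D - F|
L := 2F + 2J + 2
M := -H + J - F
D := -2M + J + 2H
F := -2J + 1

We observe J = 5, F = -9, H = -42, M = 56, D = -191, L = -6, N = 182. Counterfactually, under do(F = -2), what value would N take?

91

Under do(F=-2), the mechanism F := -2J + 1 is discarded; F is fixed at -2.
H = 3F - 3J  [with F=-2, J=5]  = -21
M = -H + J - F  [with H=-21, J=5, F=-2]  = 28
D = -2M + J + 2H  [with M=28, J=5, H=-21]  = -93
N = |D - F|  [with D=-93, F=-2]  = 91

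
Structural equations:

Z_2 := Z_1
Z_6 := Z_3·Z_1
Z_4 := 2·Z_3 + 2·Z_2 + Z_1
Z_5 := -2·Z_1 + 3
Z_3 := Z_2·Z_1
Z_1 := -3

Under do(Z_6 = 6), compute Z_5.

9

do(Z_6=6) replaces the equation Z_6 := Z_3·Z_1 with the constant Z_6 = 6.
Since Z_5 is not a descendant of the intervened variable, it is unaffected.
Z_5 = -2·Z_1 + 3  [with Z_1=-3]  = 9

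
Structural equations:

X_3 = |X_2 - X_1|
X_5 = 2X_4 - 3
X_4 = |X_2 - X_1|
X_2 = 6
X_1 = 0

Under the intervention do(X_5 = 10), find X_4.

The intervention breaks the incoming arrows to X_5: X_5 = 2X_4 - 3 no longer applies, and X_5 = 10.
Since X_4 is not a descendant of the intervened variable, it is unaffected.
X_4 = |X_2 - X_1|  [with X_2=6, X_1=0]  = 6

6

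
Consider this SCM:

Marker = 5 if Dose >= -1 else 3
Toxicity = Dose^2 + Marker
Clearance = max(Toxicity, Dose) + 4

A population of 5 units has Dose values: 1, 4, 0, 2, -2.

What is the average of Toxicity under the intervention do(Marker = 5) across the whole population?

do(Marker=5) breaks Marker's dependence on Dose. With Marker=5 fixed, Toxicity across the units is 6, 21, 5, 9, 9, mean 10.

10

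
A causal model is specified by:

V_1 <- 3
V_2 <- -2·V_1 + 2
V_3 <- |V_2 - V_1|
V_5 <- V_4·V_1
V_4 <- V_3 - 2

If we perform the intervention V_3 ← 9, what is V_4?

The intervention breaks the incoming arrows to V_3: V_3 <- |V_2 - V_1| no longer applies, and V_3 = 9.
V_4 = V_3 - 2  [with V_3=9]  = 7

7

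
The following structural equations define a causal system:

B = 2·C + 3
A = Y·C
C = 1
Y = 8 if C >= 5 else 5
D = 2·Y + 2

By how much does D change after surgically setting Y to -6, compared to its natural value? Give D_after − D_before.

-22

Under do(Y=-6), the mechanism Y = 8 if C >= 5 else 5 is discarded; Y is fixed at -6.
D = 2·Y + 2  [with Y=-6]  = -10
Without intervention: Y = 8 if C >= 5 else 5  [with C=1]  = 5; D = 2·Y + 2  [with Y=5]  = 12.
Change = -10 − 12 = -22.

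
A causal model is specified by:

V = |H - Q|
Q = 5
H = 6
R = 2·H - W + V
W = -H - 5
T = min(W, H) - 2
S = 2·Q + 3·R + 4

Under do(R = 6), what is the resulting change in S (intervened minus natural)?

Under do(R=6), the mechanism R = 2·H - W + V is discarded; R is fixed at 6.
S = 2·Q + 3·R + 4  [with Q=5, R=6]  = 32
Without intervention: W = -H - 5  [with H=6]  = -11; V = |H - Q|  [with H=6, Q=5]  = 1; R = 2·H - W + V  [with H=6, W=-11, V=1]  = 24; S = 2·Q + 3·R + 4  [with Q=5, R=24]  = 86.
Change = 32 − 86 = -54.

-54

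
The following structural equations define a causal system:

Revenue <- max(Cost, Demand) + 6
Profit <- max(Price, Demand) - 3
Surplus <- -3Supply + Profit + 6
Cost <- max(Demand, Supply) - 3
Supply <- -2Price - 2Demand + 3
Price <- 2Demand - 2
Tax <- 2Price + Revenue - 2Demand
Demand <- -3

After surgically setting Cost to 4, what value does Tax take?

Under do(Cost=4), the mechanism Cost <- max(Demand, Supply) - 3 is discarded; Cost is fixed at 4.
Price = 2Demand - 2  [with Demand=-3]  = -8
Revenue = max(Cost, Demand) + 6  [with Cost=4, Demand=-3]  = 10
Tax = 2Price + Revenue - 2Demand  [with Price=-8, Revenue=10, Demand=-3]  = 0

0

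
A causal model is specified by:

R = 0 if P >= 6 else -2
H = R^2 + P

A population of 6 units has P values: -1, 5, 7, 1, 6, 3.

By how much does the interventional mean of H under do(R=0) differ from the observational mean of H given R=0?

do(R=0) breaks R's dependence on P. With R=0 fixed, H across the units is -1, 5, 7, 1, 6, 3, mean 3.5.
Conditioning on R=0 selects the 2 unit(s) with P ∈ {7, 6}. Their H values: 7, 6. Mean = 6.5.
Difference = 3.5 − 6.5 = -3.

-3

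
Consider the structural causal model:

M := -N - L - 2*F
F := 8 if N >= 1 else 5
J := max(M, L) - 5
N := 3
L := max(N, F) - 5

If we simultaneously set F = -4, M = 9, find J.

Setting F = -4, M = 9 by intervention discards those variables' equations.
L = max(N, F) - 5  [with N=3, F=-4]  = -2
J = max(M, L) - 5  [with M=9, L=-2]  = 4

4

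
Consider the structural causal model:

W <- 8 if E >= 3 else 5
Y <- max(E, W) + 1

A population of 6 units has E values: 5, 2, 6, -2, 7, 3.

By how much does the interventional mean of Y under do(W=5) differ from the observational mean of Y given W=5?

The intervention sets W=5 in all 6 units regardless of E. Recomputing Y per unit gives 6, 6, 7, 6, 8, 6; average 6.5.
E[Y|W=5] averages over only the 2 units with W=5 (E = 2, -2): Y = 6, 6, mean 6.
Difference = 6.5 − 6 = 0.5.

0.5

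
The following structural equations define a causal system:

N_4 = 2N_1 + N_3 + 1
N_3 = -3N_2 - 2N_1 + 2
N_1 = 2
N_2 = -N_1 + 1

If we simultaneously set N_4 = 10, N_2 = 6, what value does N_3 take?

-20

Setting N_4 = 10, N_2 = 6 by intervention discards those variables' equations.
N_3 = -3N_2 - 2N_1 + 2  [with N_2=6, N_1=2]  = -20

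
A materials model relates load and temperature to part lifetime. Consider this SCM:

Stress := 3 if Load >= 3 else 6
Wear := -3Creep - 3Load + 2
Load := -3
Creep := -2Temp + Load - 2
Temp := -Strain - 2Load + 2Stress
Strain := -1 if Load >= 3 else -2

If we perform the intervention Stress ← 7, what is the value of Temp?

Under do(Stress=7), the mechanism Stress := 3 if Load >= 3 else 6 is discarded; Stress is fixed at 7.
Strain = -1 if Load >= 3 else -2  [with Load=-3]  = -2
Temp = -Strain - 2Load + 2Stress  [with Strain=-2, Load=-3, Stress=7]  = 22

22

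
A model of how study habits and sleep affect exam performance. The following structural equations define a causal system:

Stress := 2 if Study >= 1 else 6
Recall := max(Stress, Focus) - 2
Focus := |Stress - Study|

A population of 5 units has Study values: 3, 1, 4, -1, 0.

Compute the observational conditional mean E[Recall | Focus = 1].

0

E[Recall|Focus=1] averages over only the 2 units with Focus=1 (Study = 3, 1): Recall = 0, 0, mean 0.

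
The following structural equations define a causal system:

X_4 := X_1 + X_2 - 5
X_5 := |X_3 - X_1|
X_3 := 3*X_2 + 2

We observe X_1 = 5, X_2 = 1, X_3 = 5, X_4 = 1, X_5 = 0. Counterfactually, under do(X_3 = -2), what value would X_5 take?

7

do(X_3=-2) replaces the equation X_3 := 3*X_2 + 2 with the constant X_3 = -2.
X_5 = |X_3 - X_1|  [with X_3=-2, X_1=5]  = 7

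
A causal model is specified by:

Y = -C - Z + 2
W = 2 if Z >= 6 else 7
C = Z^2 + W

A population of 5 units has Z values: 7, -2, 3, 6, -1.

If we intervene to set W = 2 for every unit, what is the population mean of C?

The intervention sets W=2 in all 5 units regardless of Z. Recomputing C per unit gives 51, 6, 11, 38, 3; average 21.8.

21.8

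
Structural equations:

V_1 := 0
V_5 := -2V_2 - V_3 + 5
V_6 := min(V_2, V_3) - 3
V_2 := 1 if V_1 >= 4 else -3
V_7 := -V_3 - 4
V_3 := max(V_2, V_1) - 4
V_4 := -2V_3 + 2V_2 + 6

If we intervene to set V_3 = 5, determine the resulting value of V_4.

The intervention breaks the incoming arrows to V_3: V_3 := max(V_2, V_1) - 4 no longer applies, and V_3 = 5.
V_2 = 1 if V_1 >= 4 else -3  [with V_1=0]  = -3
V_4 = -2V_3 + 2V_2 + 6  [with V_3=5, V_2=-3]  = -10

-10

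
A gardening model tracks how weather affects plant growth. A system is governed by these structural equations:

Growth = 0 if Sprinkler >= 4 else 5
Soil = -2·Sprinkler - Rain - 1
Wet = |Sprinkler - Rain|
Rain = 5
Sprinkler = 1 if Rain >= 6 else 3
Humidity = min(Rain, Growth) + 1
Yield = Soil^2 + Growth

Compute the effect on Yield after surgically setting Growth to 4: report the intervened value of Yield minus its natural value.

Under do(Growth=4), the mechanism Growth = 0 if Sprinkler >= 4 else 5 is discarded; Growth is fixed at 4.
Sprinkler = 1 if Rain >= 6 else 3  [with Rain=5]  = 3
Soil = -2·Sprinkler - Rain - 1  [with Sprinkler=3, Rain=5]  = -12
Yield = Soil^2 + Growth  [with Soil=-12, Growth=4]  = 148
Without intervention: Sprinkler = 1 if Rain >= 6 else 3  [with Rain=5]  = 3; Soil = -2·Sprinkler - Rain - 1  [with Sprinkler=3, Rain=5]  = -12; Growth = 0 if Sprinkler >= 4 else 5  [with Sprinkler=3]  = 5; Yield = Soil^2 + Growth  [with Soil=-12, Growth=5]  = 149.
Change = 148 − 149 = -1.

-1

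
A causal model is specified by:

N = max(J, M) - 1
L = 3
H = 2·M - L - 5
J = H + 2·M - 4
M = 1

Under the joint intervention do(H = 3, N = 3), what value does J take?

1

The joint intervention fixes H = 3, N = 3, removing each variable's own equation.
J = H + 2·M - 4  [with H=3, M=1]  = 1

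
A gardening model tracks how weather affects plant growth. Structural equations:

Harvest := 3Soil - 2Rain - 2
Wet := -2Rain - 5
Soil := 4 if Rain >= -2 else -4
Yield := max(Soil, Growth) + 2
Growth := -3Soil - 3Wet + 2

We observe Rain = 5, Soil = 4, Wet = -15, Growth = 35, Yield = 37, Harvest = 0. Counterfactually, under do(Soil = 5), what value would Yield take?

do(Soil=5) replaces the equation Soil := 4 if Rain >= -2 else -4 with the constant Soil = 5.
Wet = -2Rain - 5  [with Rain=5]  = -15
Growth = -3Soil - 3Wet + 2  [with Soil=5, Wet=-15]  = 32
Yield = max(Soil, Growth) + 2  [with Soil=5, Growth=32]  = 34

34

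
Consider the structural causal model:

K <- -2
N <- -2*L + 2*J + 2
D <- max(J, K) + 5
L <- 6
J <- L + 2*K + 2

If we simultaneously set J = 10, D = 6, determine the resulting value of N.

10

Setting J = 10, D = 6 by intervention discards those variables' equations.
N = -2*L + 2*J + 2  [with L=6, J=10]  = 10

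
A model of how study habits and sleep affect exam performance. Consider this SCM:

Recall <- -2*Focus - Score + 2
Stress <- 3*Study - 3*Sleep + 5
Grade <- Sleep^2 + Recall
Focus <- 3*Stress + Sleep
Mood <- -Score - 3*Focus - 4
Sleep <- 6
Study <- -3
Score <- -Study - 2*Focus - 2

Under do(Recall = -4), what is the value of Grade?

32

do(Recall=-4) replaces the equation Recall <- -2*Focus - Score + 2 with the constant Recall = -4.
Grade = Sleep^2 + Recall  [with Sleep=6, Recall=-4]  = 32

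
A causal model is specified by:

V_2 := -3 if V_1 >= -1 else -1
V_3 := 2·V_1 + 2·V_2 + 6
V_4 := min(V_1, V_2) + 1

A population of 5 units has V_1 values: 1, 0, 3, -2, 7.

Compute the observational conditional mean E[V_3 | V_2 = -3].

Observing V_2=-3 restricts to units where V_2's equation naturally yields -3: V_1 ∈ {1, 0, 3, 7}. In that subpopulation V_3 = 2, 0, 6, 14, mean 5.5.

5.5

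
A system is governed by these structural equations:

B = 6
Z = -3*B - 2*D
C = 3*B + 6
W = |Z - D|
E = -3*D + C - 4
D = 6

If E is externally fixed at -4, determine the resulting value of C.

24

The intervention breaks the incoming arrows to E: E = -3*D + C - 4 no longer applies, and E = -4.
Since C is not a descendant of the intervened variable, it is unaffected.
C = 3*B + 6  [with B=6]  = 24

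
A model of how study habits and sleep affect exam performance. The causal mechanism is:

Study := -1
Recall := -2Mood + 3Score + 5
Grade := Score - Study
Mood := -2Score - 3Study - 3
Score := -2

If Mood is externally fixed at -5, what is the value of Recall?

The intervention breaks the incoming arrows to Mood: Mood := -2Score - 3Study - 3 no longer applies, and Mood = -5.
Recall = -2Mood + 3Score + 5  [with Mood=-5, Score=-2]  = 9

9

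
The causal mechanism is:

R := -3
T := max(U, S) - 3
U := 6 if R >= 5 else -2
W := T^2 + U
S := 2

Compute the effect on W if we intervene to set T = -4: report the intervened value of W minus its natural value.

Intervening sets T = -4 and removes its equation (T := max(U, S) - 3).
U = 6 if R >= 5 else -2  [with R=-3]  = -2
W = T^2 + U  [with T=-4, U=-2]  = 14
Without intervention: U = 6 if R >= 5 else -2  [with R=-3]  = -2; T = max(U, S) - 3  [with U=-2, S=2]  = -1; W = T^2 + U  [with T=-1, U=-2]  = -1.
Change = 14 − (-1) = 15.

15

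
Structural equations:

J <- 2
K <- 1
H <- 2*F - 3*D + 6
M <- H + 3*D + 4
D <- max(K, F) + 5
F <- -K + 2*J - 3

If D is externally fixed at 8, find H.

Intervening sets D = 8 and removes its equation (D <- max(K, F) + 5).
F = -K + 2*J - 3  [with K=1, J=2]  = 0
H = 2*F - 3*D + 6  [with F=0, D=8]  = -18

-18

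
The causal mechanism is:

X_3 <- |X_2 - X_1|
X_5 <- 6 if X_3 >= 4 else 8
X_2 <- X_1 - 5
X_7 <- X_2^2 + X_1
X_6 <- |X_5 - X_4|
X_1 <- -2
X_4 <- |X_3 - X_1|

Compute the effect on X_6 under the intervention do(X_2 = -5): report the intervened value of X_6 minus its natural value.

Under do(X_2=-5), the mechanism X_2 <- X_1 - 5 is discarded; X_2 is fixed at -5.
X_3 = |X_2 - X_1|  [with X_2=-5, X_1=-2]  = 3
X_4 = |X_3 - X_1|  [with X_3=3, X_1=-2]  = 5
X_5 = 6 if X_3 >= 4 else 8  [with X_3=3]  = 8
X_6 = |X_5 - X_4|  [with X_5=8, X_4=5]  = 3
Without intervention: X_2 = X_1 - 5  [with X_1=-2]  = -7; X_3 = |X_2 - X_1|  [with X_2=-7, X_1=-2]  = 5; X_4 = |X_3 - X_1|  [with X_3=5, X_1=-2]  = 7; X_5 = 6 if X_3 >= 4 else 8  [with X_3=5]  = 6; X_6 = |X_5 - X_4|  [with X_5=6, X_4=7]  = 1.
Change = 3 − 1 = 2.

2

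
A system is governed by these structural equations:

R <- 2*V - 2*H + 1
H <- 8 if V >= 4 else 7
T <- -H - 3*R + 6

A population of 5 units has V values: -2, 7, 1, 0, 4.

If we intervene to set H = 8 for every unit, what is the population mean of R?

The intervention sets H=8 in all 5 units regardless of V. Recomputing R per unit gives -19, -1, -13, -15, -7; average -11.

-11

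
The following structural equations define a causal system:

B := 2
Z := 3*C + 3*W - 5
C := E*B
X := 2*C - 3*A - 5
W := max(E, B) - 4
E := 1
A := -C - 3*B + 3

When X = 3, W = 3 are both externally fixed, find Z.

Under do(X = 3, W = 3), each intervened variable's structural equation is replaced by its fixed value.
C = E*B  [with E=1, B=2]  = 2
Z = 3*C + 3*W - 5  [with C=2, W=3]  = 10

10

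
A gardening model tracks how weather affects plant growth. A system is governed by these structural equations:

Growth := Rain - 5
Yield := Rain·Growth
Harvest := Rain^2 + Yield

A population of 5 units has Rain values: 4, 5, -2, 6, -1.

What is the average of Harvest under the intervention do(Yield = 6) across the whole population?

22.4

Every unit gets Yield=6 under the intervention. Harvest values become 22, 31, 10, 42, 7; E[Harvest|do(Yield=6)] = 22.4.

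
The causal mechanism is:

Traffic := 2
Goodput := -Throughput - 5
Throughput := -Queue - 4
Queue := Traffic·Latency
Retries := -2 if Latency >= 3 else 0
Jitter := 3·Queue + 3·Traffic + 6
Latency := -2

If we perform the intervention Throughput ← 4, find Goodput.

Intervening sets Throughput = 4 and removes its equation (Throughput := -Queue - 4).
Goodput = -Throughput - 5  [with Throughput=4]  = -9

-9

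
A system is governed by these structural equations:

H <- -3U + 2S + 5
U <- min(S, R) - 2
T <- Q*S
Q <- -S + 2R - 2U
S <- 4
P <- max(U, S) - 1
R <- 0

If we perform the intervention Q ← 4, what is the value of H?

Intervening sets Q = 4 and removes its equation (Q <- -S + 2R - 2U).
No directed path runs from Q to H, so H keeps its natural value.
U = min(S, R) - 2  [with S=4, R=0]  = -2
H = -3U + 2S + 5  [with U=-2, S=4]  = 19

19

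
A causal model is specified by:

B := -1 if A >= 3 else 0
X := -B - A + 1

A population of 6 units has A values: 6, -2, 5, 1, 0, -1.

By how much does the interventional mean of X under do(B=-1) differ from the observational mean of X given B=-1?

4

The intervention sets B=-1 in all 6 units regardless of A. Recomputing X per unit gives -4, 4, -3, 1, 2, 3; average 0.5.
E[X|B=-1] averages over only the 2 units with B=-1 (A = 6, 5): X = -4, -3, mean -3.5.
Difference = 0.5 − (-3.5) = 4.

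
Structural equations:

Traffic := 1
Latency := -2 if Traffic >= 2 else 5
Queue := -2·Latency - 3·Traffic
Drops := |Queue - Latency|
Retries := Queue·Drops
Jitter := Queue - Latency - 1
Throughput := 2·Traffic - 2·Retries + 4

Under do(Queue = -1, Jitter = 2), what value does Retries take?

-6

The joint intervention fixes Queue = -1, Jitter = 2, removing each variable's own equation.
Latency = -2 if Traffic >= 2 else 5  [with Traffic=1]  = 5
Drops = |Queue - Latency|  [with Queue=-1, Latency=5]  = 6
Retries = Queue·Drops  [with Queue=-1, Drops=6]  = -6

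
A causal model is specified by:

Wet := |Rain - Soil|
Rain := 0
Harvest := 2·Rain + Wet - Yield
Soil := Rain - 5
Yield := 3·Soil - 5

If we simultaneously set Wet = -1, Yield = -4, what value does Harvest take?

Setting Wet = -1, Yield = -4 by intervention discards those variables' equations.
Harvest = 2·Rain + Wet - Yield  [with Rain=0, Wet=-1, Yield=-4]  = 3

3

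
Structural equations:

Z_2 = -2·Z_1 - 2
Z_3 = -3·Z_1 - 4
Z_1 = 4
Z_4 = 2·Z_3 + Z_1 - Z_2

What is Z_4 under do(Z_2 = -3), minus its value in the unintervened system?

Under do(Z_2=-3), the mechanism Z_2 = -2·Z_1 - 2 is discarded; Z_2 is fixed at -3.
Z_3 = -3·Z_1 - 4  [with Z_1=4]  = -16
Z_4 = 2·Z_3 + Z_1 - Z_2  [with Z_3=-16, Z_1=4, Z_2=-3]  = -25
Without intervention: Z_2 = -2·Z_1 - 2  [with Z_1=4]  = -10; Z_3 = -3·Z_1 - 4  [with Z_1=4]  = -16; Z_4 = 2·Z_3 + Z_1 - Z_2  [with Z_3=-16, Z_1=4, Z_2=-10]  = -18.
Change = -25 − (-18) = -7.

-7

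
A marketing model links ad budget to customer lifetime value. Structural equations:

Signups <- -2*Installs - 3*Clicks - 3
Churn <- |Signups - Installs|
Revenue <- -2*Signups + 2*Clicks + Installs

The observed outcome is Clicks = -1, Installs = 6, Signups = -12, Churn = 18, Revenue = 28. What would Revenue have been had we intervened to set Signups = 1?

2

do(Signups=1) replaces the equation Signups <- -2*Installs - 3*Clicks - 3 with the constant Signups = 1.
Revenue = -2*Signups + 2*Clicks + Installs  [with Signups=1, Clicks=-1, Installs=6]  = 2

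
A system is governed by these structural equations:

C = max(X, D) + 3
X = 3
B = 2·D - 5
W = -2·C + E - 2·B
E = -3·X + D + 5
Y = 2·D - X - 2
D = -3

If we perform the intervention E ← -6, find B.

Under do(E=-6), the mechanism E = -3·X + D + 5 is discarded; E is fixed at -6.
Since B is not a descendant of the intervened variable, it is unaffected.
B = 2·D - 5  [with D=-3]  = -11

-11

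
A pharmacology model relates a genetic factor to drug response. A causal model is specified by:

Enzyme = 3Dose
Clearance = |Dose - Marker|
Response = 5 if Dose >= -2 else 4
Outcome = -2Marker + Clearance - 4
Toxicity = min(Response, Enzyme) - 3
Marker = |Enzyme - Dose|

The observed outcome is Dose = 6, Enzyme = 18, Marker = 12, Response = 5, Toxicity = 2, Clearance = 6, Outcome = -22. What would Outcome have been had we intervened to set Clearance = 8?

Intervening sets Clearance = 8 and removes its equation (Clearance = |Dose - Marker|).
Enzyme = 3Dose  [with Dose=6]  = 18
Marker = |Enzyme - Dose|  [with Enzyme=18, Dose=6]  = 12
Outcome = -2Marker + Clearance - 4  [with Marker=12, Clearance=8]  = -20

-20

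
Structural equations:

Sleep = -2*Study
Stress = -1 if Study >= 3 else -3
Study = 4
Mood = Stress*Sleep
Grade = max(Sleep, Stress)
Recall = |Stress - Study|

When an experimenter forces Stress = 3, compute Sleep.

Under do(Stress=3), the mechanism Stress = -1 if Study >= 3 else -3 is discarded; Stress is fixed at 3.
Since Sleep is not a descendant of the intervened variable, it is unaffected.
Sleep = -2*Study  [with Study=4]  = -8

-8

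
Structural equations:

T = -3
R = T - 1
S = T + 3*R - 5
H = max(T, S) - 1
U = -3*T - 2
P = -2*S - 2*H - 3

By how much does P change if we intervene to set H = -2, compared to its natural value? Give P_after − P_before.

Under do(H=-2), the mechanism H = max(T, S) - 1 is discarded; H is fixed at -2.
R = T - 1  [with T=-3]  = -4
S = T + 3*R - 5  [with T=-3, R=-4]  = -20
P = -2*S - 2*H - 3  [with S=-20, H=-2]  = 41
Without intervention: R = T - 1  [with T=-3]  = -4; S = T + 3*R - 5  [with T=-3, R=-4]  = -20; H = max(T, S) - 1  [with T=-3, S=-20]  = -4; P = -2*S - 2*H - 3  [with S=-20, H=-4]  = 45.
Change = 41 − 45 = -4.

-4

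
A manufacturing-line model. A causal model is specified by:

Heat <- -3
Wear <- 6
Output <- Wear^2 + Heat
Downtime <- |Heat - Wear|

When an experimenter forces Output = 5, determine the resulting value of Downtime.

9

The intervention breaks the incoming arrows to Output: Output <- Wear^2 + Heat no longer applies, and Output = 5.
Downtime is not downstream of the intervention, so its value is determined by the original equations.
Downtime = |Heat - Wear|  [with Heat=-3, Wear=6]  = 9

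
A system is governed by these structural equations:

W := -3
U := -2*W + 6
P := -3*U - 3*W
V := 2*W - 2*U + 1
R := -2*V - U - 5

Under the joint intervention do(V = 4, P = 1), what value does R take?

The joint intervention fixes V = 4, P = 1, removing each variable's own equation.
U = -2*W + 6  [with W=-3]  = 12
R = -2*V - U - 5  [with V=4, U=12]  = -25

-25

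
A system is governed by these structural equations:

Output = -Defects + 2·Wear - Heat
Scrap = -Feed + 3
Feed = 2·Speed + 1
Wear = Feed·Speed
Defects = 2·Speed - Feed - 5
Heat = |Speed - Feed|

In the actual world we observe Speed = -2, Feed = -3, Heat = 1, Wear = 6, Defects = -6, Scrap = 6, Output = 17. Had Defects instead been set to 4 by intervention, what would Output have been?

7

Under do(Defects=4), the mechanism Defects = 2·Speed - Feed - 5 is discarded; Defects is fixed at 4.
Feed = 2·Speed + 1  [with Speed=-2]  = -3
Heat = |Speed - Feed|  [with Speed=-2, Feed=-3]  = 1
Wear = Feed·Speed  [with Feed=-3, Speed=-2]  = 6
Output = -Defects + 2·Wear - Heat  [with Defects=4, Wear=6, Heat=1]  = 7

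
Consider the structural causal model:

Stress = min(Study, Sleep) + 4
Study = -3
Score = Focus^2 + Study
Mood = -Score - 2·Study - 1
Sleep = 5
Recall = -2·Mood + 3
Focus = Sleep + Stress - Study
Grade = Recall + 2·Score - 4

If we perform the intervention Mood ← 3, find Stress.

1

do(Mood=3) replaces the equation Mood = -Score - 2·Study - 1 with the constant Mood = 3.
Stress is not downstream of the intervention, so its value is determined by the original equations.
Stress = min(Study, Sleep) + 4  [with Study=-3, Sleep=5]  = 1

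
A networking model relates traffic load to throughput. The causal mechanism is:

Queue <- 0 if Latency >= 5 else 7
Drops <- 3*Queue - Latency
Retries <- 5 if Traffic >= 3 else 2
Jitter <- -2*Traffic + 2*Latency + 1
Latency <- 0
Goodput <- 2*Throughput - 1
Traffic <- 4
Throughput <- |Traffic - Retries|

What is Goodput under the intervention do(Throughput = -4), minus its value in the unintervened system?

do(Throughput=-4) replaces the equation Throughput <- |Traffic - Retries| with the constant Throughput = -4.
Goodput = 2*Throughput - 1  [with Throughput=-4]  = -9
Without intervention: Retries = 5 if Traffic >= 3 else 2  [with Traffic=4]  = 5; Throughput = |Traffic - Retries|  [with Traffic=4, Retries=5]  = 1; Goodput = 2*Throughput - 1  [with Throughput=1]  = 1.
Change = -9 − 1 = -10.

-10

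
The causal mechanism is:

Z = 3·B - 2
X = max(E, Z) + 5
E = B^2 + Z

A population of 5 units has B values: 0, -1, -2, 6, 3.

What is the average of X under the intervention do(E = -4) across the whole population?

Under do(E=-4), E's equation is replaced by E=-4 for every unit. Per-unit X: 3, 1, 1, 21, 12. Mean = 7.6.

7.6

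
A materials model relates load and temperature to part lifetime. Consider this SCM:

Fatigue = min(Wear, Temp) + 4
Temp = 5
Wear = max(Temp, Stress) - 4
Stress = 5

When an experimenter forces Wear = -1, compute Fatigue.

The intervention breaks the incoming arrows to Wear: Wear = max(Temp, Stress) - 4 no longer applies, and Wear = -1.
Fatigue = min(Wear, Temp) + 4  [with Wear=-1, Temp=5]  = 3

3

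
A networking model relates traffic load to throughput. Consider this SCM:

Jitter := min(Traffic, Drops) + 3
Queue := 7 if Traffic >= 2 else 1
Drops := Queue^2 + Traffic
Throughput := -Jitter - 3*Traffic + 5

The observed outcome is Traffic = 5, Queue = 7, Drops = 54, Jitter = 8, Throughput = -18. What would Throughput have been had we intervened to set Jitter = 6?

Intervening sets Jitter = 6 and removes its equation (Jitter := min(Traffic, Drops) + 3).
Throughput = -Jitter - 3*Traffic + 5  [with Jitter=6, Traffic=5]  = -16

-16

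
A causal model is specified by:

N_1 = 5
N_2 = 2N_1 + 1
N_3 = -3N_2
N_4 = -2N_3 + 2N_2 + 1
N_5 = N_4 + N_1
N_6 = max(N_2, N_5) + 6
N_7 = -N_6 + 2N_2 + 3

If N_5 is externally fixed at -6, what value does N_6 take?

The intervention breaks the incoming arrows to N_5: N_5 = N_4 + N_1 no longer applies, and N_5 = -6.
N_2 = 2N_1 + 1  [with N_1=5]  = 11
N_6 = max(N_2, N_5) + 6  [with N_2=11, N_5=-6]  = 17

17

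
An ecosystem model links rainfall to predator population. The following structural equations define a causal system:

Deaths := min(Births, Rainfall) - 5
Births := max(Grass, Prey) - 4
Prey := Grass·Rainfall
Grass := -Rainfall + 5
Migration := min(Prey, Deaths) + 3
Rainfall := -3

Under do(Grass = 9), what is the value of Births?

5

Under do(Grass=9), the mechanism Grass := -Rainfall + 5 is discarded; Grass is fixed at 9.
Prey = Grass·Rainfall  [with Grass=9, Rainfall=-3]  = -27
Births = max(Grass, Prey) - 4  [with Grass=9, Prey=-27]  = 5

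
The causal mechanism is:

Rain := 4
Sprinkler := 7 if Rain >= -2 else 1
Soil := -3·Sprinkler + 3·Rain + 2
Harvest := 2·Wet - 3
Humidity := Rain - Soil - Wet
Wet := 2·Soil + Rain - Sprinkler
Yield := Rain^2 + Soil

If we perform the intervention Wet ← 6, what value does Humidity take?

Intervening sets Wet = 6 and removes its equation (Wet := 2·Soil + Rain - Sprinkler).
Sprinkler = 7 if Rain >= -2 else 1  [with Rain=4]  = 7
Soil = -3·Sprinkler + 3·Rain + 2  [with Sprinkler=7, Rain=4]  = -7
Humidity = Rain - Soil - Wet  [with Rain=4, Soil=-7, Wet=6]  = 5

5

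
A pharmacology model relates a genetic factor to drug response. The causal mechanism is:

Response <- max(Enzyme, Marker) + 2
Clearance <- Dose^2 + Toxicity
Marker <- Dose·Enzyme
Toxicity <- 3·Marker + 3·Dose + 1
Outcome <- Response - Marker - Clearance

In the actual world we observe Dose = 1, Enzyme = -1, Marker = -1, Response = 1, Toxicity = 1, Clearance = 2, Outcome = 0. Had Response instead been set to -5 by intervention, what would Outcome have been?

-6

The intervention breaks the incoming arrows to Response: Response <- max(Enzyme, Marker) + 2 no longer applies, and Response = -5.
Marker = Dose·Enzyme  [with Dose=1, Enzyme=-1]  = -1
Toxicity = 3·Marker + 3·Dose + 1  [with Marker=-1, Dose=1]  = 1
Clearance = Dose^2 + Toxicity  [with Dose=1, Toxicity=1]  = 2
Outcome = Response - Marker - Clearance  [with Response=-5, Marker=-1, Clearance=2]  = -6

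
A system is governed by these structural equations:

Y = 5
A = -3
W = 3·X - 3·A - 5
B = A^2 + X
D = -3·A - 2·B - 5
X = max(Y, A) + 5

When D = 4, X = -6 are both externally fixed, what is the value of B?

3

Under do(D = 4, X = -6), each intervened variable's structural equation is replaced by its fixed value.
B = A^2 + X  [with A=-3, X=-6]  = 3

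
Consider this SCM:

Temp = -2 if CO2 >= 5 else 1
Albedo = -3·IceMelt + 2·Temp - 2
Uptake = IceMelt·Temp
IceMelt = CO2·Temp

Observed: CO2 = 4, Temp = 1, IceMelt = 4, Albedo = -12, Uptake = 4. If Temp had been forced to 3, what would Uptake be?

36

do(Temp=3) replaces the equation Temp = -2 if CO2 >= 5 else 1 with the constant Temp = 3.
IceMelt = CO2·Temp  [with CO2=4, Temp=3]  = 12
Uptake = IceMelt·Temp  [with IceMelt=12, Temp=3]  = 36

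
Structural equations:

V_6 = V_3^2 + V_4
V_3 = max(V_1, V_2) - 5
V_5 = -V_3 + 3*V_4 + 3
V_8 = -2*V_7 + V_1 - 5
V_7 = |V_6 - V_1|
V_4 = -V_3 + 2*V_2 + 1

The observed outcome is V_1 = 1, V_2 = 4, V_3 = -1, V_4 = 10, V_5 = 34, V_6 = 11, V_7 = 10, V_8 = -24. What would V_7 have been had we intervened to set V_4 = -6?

The intervention breaks the incoming arrows to V_4: V_4 = -V_3 + 2*V_2 + 1 no longer applies, and V_4 = -6.
V_3 = max(V_1, V_2) - 5  [with V_1=1, V_2=4]  = -1
V_6 = V_3^2 + V_4  [with V_3=-1, V_4=-6]  = -5
V_7 = |V_6 - V_1|  [with V_6=-5, V_1=1]  = 6

6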